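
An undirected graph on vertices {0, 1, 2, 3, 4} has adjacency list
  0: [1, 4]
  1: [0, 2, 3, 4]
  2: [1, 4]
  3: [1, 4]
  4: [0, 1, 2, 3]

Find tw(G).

A width-2 tree decomposition is:
Bags: B1 = {1, 3, 4}  B2 = {1, 2, 4}  B3 = {0, 1, 4}
Tree: B1–B2, B2–B3
The largest bag has 3 vertices, giving width 2; this decomposition certifies tw(G) ≤ 2. On the other hand G contains the 3-clique {0, 1, 4}. A clique must lie in a single bag of any decomposition, so no decomposition can have width below 2. The upper and lower bounds meet at 2, so that is the treewidth.

2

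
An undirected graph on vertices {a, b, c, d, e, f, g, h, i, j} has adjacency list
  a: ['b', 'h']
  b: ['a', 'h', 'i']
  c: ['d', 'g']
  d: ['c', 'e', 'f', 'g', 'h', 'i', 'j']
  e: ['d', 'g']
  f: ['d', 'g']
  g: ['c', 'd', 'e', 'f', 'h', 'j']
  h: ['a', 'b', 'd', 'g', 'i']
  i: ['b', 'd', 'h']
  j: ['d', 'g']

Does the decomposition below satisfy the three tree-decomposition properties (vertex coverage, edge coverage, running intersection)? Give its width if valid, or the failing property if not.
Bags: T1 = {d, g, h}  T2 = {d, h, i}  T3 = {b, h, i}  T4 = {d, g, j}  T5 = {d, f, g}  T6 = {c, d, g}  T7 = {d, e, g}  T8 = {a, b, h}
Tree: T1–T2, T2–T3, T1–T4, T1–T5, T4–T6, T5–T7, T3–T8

Every vertex of G appears in some bag (union = {a, b, c, d, e, f, g, h, i, j}); every edge is covered by a bag; and for each vertex v the set of bags containing v is connected in the bag tree. The decomposition is therefore valid. The largest bag has 3 vertices, so the width is 2.

Yes; width 2.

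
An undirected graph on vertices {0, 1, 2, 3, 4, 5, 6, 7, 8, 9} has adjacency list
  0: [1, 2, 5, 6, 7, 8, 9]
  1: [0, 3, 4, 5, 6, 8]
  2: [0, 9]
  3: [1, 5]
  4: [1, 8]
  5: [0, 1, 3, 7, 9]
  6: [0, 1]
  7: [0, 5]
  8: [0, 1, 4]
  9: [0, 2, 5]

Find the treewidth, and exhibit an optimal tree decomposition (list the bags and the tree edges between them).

Treewidth 2.
Bags: B1 = {0, 1, 5}  B2 = {0, 5, 7}  B3 = {0, 5, 9}  B4 = {0, 2, 9}  B5 = {1, 3, 5}  B6 = {0, 1, 8}  B7 = {1, 4, 8}  B8 = {0, 1, 6}
Tree: B1–B2, B2–B3, B3–B4, B1–B5, B1–B6, B6–B7, B1–B8

The largest bag has 3 vertices, giving width 2; this decomposition certifies tw(G) ≤ 2. Conversely, {0, 1, 8} is a clique of size 3, and the vertices of any clique must share a bag in every tree decomposition; so some bag has ≥ 3 vertices and tw(G) ≥ 2. Therefore the treewidth is 2.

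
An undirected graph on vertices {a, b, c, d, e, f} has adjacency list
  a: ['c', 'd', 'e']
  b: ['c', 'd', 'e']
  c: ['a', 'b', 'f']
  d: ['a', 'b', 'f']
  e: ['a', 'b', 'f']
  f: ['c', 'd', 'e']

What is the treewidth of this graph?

3

A width-3 tree decomposition is:
Bags: B1 = {a, c, d, e}  B2 = {b, c, d, e}  B3 = {c, d, e, f}
Tree: B1–B2, B2–B3
Each bag holds 4 vertices, so the decomposition has width 3, which upper-bounds the treewidth. For the lower bound: the 4 vertex sets {a,e}, {b,d}, {c}, {f} are disjoint, each induces a connected subgraph, and every pair is joined by at least one edge of G. Contracting each set to a single vertex therefore yields K_{4} as a minor, and since treewidth is minor-monotone, tw(G) ≥ tw(K_{4}) = 3. The upper and lower bounds meet at 3, so that is the treewidth.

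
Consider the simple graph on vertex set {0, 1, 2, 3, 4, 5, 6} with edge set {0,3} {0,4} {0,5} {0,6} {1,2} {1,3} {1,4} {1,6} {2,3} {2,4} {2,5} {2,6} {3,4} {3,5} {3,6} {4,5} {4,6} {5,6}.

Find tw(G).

4

A width-4 tree decomposition is:
Bags: B1 = {2, 3, 4, 5, 6}  B2 = {1, 2, 3, 4, 6}  B3 = {0, 3, 4, 5, 6}
Tree: B1–B2, B1–B3
Every bag has size at most 5, so the width is 5 − 1 = 4 and tw(G) ≤ 4. On the other hand G contains the 5-clique {0, 3, 4, 5, 6}. A clique must lie in a single bag of any decomposition, so no decomposition can have width below 4. Hence tw(G) = 4 exactly.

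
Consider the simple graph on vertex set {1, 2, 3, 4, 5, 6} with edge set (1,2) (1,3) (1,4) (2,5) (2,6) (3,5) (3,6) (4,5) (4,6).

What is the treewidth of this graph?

3

A width-3 tree decomposition is:
Bags: B1 = {2, 3, 4, 6}  B2 = {2, 3, 4, 5}  B3 = {1, 2, 3, 4}
Tree: B1–B2, B2–B3
Every bag has size at most 4, so the width is 4 − 1 = 3 and tw(G) ≤ 3. For the lower bound: the 4 vertex sets {4,6}, {3,5}, {2}, {1} are disjoint, each induces a connected subgraph, and every pair is joined by at least one edge of G. Contracting each set to a single vertex therefore yields K_{4} as a minor, and since treewidth is minor-monotone, tw(G) ≥ tw(K_{4}) = 3. Combining the bounds, tw(G) = 3.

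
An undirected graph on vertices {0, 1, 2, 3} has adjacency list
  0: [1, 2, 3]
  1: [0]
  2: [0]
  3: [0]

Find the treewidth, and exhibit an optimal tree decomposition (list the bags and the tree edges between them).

The largest bag has 2 vertices, giving width 1; this decomposition certifies tw(G) ≤ 1. G has an edge, so its treewidth is at least 1. Hence tw(G) = 1 exactly.

Treewidth 1.
Bags: B1 = {0, 1}  B2 = {0, 3}  B3 = {0, 2}
Tree: B1–B2, B2–B3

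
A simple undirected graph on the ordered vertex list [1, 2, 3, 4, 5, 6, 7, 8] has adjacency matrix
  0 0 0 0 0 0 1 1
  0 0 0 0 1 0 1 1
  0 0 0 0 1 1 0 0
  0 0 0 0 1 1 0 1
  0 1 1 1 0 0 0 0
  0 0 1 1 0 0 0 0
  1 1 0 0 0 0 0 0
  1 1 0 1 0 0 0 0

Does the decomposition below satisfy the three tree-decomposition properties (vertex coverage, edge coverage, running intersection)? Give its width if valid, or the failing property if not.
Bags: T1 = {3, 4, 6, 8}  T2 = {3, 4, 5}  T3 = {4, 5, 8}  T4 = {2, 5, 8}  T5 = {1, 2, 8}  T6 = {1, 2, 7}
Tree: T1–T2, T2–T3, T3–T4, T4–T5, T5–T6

No — bags containing vertex 8 are not connected in the tree.

A tree decomposition must satisfy three properties: every vertex lies in some bag; for every edge, both endpoints lie together in some bag; and for every vertex, the bags containing it form a connected subtree. Here bags containing vertex 8 are not connected in the tree, so the decomposition is invalid.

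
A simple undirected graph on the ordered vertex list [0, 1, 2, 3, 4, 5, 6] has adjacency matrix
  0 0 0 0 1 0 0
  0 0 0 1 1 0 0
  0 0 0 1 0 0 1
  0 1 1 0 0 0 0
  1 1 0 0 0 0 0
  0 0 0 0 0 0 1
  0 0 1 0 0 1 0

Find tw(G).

A width-1 tree decomposition is:
Bags: B1 = {5, 6}  B2 = {2, 6}  B3 = {2, 3}  B4 = {1, 3}  B5 = {1, 4}  B6 = {0, 4}
Tree: B1–B2, B2–B3, B3–B4, B4–B5, B5–B6
Each bag holds 2 vertices, so the decomposition has width 1, which upper-bounds the treewidth. Any graph with an edge has treewidth ≥ 1, and G has the edge 5–6. Hence tw(G) = 1 exactly.

1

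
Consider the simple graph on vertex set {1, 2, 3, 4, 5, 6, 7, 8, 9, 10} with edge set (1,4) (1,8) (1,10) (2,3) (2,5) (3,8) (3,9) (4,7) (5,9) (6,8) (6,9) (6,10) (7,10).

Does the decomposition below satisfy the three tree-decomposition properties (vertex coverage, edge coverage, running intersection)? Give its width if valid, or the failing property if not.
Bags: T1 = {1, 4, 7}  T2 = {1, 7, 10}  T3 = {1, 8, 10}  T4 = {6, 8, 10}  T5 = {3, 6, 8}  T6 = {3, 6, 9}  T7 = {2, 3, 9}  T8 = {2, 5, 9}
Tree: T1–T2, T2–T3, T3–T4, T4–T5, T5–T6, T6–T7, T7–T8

Yes; width 2.

Checking the three conditions: (i) the bags cover all of {1, 2, 3, 4, 5, 6, 7, 8, 9, 10}; (ii) for each edge, some bag contains both endpoints; (iii) the bags containing any fixed vertex form a subtree. All hold, so the decomposition is valid with width 3 − 1 = 2.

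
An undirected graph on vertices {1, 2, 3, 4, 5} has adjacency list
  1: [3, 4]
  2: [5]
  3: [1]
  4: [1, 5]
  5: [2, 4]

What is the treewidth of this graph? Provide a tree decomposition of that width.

Treewidth 1.
One optimal decomposition is:
Bags: B1 = {1, 4}  B2 = {4, 5}  B3 = {2, 5}  B4 = {1, 3}
Tree: B1–B2, B2–B3, B1–B4

The largest bag has 2 vertices, giving width 1; this decomposition certifies tw(G) ≤ 1. Since G has at least one edge (e.g. 4–1), it is not an edgeless graph, so tw(G) ≥ 1. Therefore the treewidth is 1.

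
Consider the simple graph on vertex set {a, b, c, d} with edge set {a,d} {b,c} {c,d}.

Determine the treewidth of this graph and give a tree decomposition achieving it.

Treewidth 1.
Bags: B1 = {a, d}  B2 = {c, d}  B3 = {b, c}
Tree: B1–B2, B2–B3

The largest bag has 2 vertices, giving width 1; this decomposition certifies tw(G) ≤ 1. G has an edge, so its treewidth is at least 1. Hence tw(G) = 1 exactly.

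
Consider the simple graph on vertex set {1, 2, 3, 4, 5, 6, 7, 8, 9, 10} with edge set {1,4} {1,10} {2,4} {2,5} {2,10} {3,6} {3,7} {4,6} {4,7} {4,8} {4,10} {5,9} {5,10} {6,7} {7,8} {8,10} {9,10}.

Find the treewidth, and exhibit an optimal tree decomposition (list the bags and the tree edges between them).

Treewidth 2.
Bags: B1 = {4, 8, 10}  B2 = {4, 7, 8}  B3 = {2, 4, 10}  B4 = {4, 6, 7}  B5 = {2, 5, 10}  B6 = {1, 4, 10}  B7 = {3, 6, 7}  B8 = {5, 9, 10}
Tree: B1–B2, B1–B3, B2–B4, B3–B5, B1–B6, B4–B7, B5–B8

The largest bag has 3 vertices, giving width 2; this decomposition certifies tw(G) ≤ 2. Conversely, {5, 9, 10} is a clique of size 3, and the vertices of any clique must share a bag in every tree decomposition; so some bag has ≥ 3 vertices and tw(G) ≥ 2. Hence tw(G) = 2 exactly.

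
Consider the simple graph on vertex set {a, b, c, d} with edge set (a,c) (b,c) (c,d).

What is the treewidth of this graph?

A width-1 tree decomposition is:
Bags: B1 = {a, c}  B2 = {b, c}  B3 = {c, d}
Tree: B1–B2, B2–B3
Each bag holds 2 vertices, so the decomposition has width 1, which upper-bounds the treewidth. Since G has at least one edge (e.g. a–c), it is not an edgeless graph, so tw(G) ≥ 1. The upper and lower bounds meet at 1, so that is the treewidth.

1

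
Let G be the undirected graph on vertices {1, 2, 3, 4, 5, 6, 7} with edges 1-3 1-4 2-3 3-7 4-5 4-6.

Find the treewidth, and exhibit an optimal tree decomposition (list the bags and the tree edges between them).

Every bag has size at most 2, so the width is 2 − 1 = 1 and tw(G) ≤ 1. G has an edge, so its treewidth is at least 1. The upper and lower bounds meet at 1, so that is the treewidth.

Treewidth 1.
One optimal decomposition is:
Bags: B1 = {4, 6}  B2 = {1, 4}  B3 = {4, 5}  B4 = {1, 3}  B5 = {3, 7}  B6 = {2, 3}
Tree: B1–B2, B2–B3, B2–B4, B4–B5, B4–B6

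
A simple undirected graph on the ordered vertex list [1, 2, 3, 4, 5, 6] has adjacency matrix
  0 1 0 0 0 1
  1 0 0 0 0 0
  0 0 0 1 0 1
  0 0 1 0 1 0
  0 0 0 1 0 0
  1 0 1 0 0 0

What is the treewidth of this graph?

1

A width-1 tree decomposition is:
Bags: B1 = {1, 2}  B2 = {1, 6}  B3 = {3, 6}  B4 = {3, 4}  B5 = {4, 5}
Tree: B1–B2, B2–B3, B3–B4, B4–B5
The largest bag has 2 vertices, giving width 1; this decomposition certifies tw(G) ≤ 1. G has an edge, so its treewidth is at least 1. The upper and lower bounds meet at 1, so that is the treewidth.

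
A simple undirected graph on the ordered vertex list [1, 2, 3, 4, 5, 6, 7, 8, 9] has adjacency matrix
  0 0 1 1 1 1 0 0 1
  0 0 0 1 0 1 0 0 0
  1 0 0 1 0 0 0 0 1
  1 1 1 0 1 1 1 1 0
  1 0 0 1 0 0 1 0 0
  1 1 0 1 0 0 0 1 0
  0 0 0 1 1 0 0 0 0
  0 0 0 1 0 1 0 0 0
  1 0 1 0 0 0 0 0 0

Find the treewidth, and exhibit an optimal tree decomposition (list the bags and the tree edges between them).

Treewidth 2.
One optimal decomposition is:
Bags: B1 = {1, 4, 6}  B2 = {2, 4, 6}  B3 = {1, 4, 5}  B4 = {1, 3, 4}  B5 = {4, 5, 7}  B6 = {4, 6, 8}  B7 = {1, 3, 9}
Tree: B1–B2, B1–B3, B1–B4, B3–B5, B1–B6, B4–B7

The largest bag has 3 vertices, giving width 2; this decomposition certifies tw(G) ≤ 2. On the other hand G contains the 3-clique {1, 3, 9}. A clique must lie in a single bag of any decomposition, so no decomposition can have width below 2. Combining the bounds, tw(G) = 2.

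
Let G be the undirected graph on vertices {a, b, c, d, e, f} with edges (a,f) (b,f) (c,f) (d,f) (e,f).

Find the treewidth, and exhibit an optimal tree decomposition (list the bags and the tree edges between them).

Treewidth 1.
Bags: B1 = {b, f}  B2 = {a, f}  B3 = {c, f}  B4 = {d, f}  B5 = {e, f}
Tree: B1–B2, B2–B3, B2–B4, B3–B5

Each bag holds 2 vertices, so the decomposition has width 1, which upper-bounds the treewidth. G has an edge, so its treewidth is at least 1. The upper and lower bounds meet at 1, so that is the treewidth.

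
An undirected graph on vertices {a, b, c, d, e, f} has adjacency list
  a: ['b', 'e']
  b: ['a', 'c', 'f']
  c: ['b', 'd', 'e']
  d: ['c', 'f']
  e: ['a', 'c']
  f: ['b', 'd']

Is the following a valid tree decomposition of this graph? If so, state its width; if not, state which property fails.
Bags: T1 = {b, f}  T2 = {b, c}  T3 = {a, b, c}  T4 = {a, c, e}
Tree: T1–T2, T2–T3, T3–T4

No — vertex d appears in no bag.

A tree decomposition must satisfy three properties: every vertex lies in some bag; for every edge, both endpoints lie together in some bag; and for every vertex, the bags containing it form a connected subtree. Here vertex d appears in no bag, so the decomposition is invalid.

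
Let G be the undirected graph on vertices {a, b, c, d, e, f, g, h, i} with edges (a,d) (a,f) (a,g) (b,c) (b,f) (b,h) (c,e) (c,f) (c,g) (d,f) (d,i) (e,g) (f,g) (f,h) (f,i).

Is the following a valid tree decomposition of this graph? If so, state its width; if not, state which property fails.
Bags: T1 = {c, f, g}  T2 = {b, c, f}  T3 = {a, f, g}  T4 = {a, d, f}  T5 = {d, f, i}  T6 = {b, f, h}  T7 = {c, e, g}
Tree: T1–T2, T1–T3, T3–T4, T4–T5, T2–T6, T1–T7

Yes; width 2.

Vertex coverage: the bags together contain {a, b, c, d, e, f, g, h, i}, the full vertex set. Edge coverage: each edge of G has both endpoints in at least one bag. Running intersection: for every vertex, the bags containing it form a connected subtree. All three properties hold, so this is a valid tree decomposition of width max|bag| − 1 = 2, and hence tw(G) ≤ 2.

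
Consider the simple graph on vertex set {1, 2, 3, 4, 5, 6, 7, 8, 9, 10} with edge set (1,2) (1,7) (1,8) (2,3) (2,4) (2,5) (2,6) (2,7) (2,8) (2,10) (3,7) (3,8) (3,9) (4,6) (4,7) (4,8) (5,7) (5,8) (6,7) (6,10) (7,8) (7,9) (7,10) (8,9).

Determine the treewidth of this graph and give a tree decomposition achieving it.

The largest bag has 4 vertices, giving width 3; this decomposition certifies tw(G) ≤ 3. For the lower bound, the 4 vertices {3, 7, 8, 9} are pairwise adjacent, and any tree decomposition puts a clique entirely inside one bag — forcing width ≥ 3. Hence tw(G) = 3 exactly.

Treewidth 3.
Bags: B1 = {2, 3, 7, 8}  B2 = {2, 4, 7, 8}  B3 = {2, 4, 6, 7}  B4 = {1, 2, 7, 8}  B5 = {2, 6, 7, 10}  B6 = {3, 7, 8, 9}  B7 = {2, 5, 7, 8}
Tree: B1–B2, B2–B3, B2–B4, B3–B5, B1–B6, B1–B7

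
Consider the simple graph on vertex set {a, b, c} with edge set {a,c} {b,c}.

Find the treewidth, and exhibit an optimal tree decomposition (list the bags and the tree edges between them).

The largest bag has 2 vertices, giving width 1; this decomposition certifies tw(G) ≤ 1. Any graph with an edge has treewidth ≥ 1, and G has the edge c–a. Combining the bounds, tw(G) = 1.

Treewidth 1.
One optimal decomposition is:
Bags: B1 = {a, c}  B2 = {b, c}
Tree: B1–B2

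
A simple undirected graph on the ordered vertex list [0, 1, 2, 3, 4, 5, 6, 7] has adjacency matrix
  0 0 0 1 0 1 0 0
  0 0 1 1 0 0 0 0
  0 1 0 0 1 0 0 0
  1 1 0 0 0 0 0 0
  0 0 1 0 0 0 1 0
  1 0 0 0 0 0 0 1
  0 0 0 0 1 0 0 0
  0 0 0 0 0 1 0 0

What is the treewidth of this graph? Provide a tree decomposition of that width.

Treewidth 1.
Bags: B1 = {4, 6}  B2 = {2, 4}  B3 = {1, 2}  B4 = {1, 3}  B5 = {0, 3}  B6 = {0, 5}  B7 = {5, 7}
Tree: B1–B2, B2–B3, B3–B4, B4–B5, B5–B6, B6–B7

Each bag holds 2 vertices, so the decomposition has width 1, which upper-bounds the treewidth. Since G has at least one edge (e.g. 6–4), it is not an edgeless graph, so tw(G) ≥ 1. Hence tw(G) = 1 exactly.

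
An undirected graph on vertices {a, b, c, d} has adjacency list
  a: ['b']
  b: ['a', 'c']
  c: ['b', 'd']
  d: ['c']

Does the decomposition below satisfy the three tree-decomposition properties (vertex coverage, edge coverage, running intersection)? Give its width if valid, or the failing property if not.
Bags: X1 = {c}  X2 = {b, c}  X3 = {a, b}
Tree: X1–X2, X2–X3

No — vertex d appears in no bag.

A tree decomposition must satisfy three properties: every vertex lies in some bag; for every edge, both endpoints lie together in some bag; and for every vertex, the bags containing it form a connected subtree. Here vertex d appears in no bag, so the decomposition is invalid.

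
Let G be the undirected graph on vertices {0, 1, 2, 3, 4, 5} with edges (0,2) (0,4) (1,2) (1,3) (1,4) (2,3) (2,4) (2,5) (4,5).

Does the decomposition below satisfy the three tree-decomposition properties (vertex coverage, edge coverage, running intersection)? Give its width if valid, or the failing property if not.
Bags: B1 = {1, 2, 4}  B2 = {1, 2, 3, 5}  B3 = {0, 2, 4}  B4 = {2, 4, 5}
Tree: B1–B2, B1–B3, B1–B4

A tree decomposition must satisfy three properties: every vertex lies in some bag; for every edge, both endpoints lie together in some bag; and for every vertex, the bags containing it form a connected subtree. Here bags containing vertex 5 are not connected in the tree, so the decomposition is invalid.

No — bags containing vertex 5 are not connected in the tree.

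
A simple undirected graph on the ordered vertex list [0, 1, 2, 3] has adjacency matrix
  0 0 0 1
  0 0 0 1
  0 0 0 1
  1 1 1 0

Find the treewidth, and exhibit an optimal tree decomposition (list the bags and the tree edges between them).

Every bag has size at most 2, so the width is 2 − 1 = 1 and tw(G) ≤ 1. G has an edge, so its treewidth is at least 1. The upper and lower bounds meet at 1, so that is the treewidth.

Treewidth 1.
Bags: B1 = {2, 3}  B2 = {0, 3}  B3 = {1, 3}
Tree: B1–B2, B2–B3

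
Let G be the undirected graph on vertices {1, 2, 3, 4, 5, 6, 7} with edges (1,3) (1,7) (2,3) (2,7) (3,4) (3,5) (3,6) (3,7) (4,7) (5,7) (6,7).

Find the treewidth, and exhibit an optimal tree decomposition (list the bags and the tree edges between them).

Treewidth 2.
Bags: B1 = {1, 3, 7}  B2 = {3, 4, 7}  B3 = {3, 5, 7}  B4 = {2, 3, 7}  B5 = {3, 6, 7}
Tree: B1–B2, B2–B3, B2–B4, B1–B5

Each bag holds 3 vertices, so the decomposition has width 2, which upper-bounds the treewidth. For the lower bound, the 3 vertices {1, 3, 7} are pairwise adjacent, and any tree decomposition puts a clique entirely inside one bag — forcing width ≥ 2. Hence tw(G) = 2 exactly.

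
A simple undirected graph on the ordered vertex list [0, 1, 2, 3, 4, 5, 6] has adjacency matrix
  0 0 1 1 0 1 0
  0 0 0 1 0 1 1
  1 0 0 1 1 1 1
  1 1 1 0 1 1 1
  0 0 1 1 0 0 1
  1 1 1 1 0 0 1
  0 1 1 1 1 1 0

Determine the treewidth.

A width-3 tree decomposition is:
Bags: B1 = {1, 3, 5, 6}  B2 = {2, 3, 5, 6}  B3 = {2, 3, 4, 6}  B4 = {0, 2, 3, 5}
Tree: B1–B2, B2–B3, B2–B4
The largest bag has 4 vertices, giving width 3; this decomposition certifies tw(G) ≤ 3. On the other hand G contains the 4-clique {1, 3, 5, 6}. A clique must lie in a single bag of any decomposition, so no decomposition can have width below 3. Hence tw(G) = 3 exactly.

3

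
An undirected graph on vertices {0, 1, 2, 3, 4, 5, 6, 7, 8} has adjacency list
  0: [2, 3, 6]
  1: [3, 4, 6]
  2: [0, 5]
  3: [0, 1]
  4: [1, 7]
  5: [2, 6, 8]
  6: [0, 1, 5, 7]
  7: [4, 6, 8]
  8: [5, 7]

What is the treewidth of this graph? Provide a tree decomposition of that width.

The largest bag has 4 vertices, giving width 3; this decomposition certifies tw(G) ≤ 3. For the lower bound: the 4 vertex sets {2,5,8}, {0}, {6}, {1,3,4,7} are disjoint, each induces a connected subgraph, and every pair is joined by at least one edge of G. Contracting each set to a single vertex therefore yields K_{4} as a minor, and since treewidth is minor-monotone, tw(G) ≥ tw(K_{4}) = 3. The upper and lower bounds meet at 3, so that is the treewidth.

Treewidth 3.
Bags: B1 = {0, 2, 5, 8}  B2 = {0, 5, 6, 8}  B3 = {0, 6, 7, 8}  B4 = {0, 3, 6, 7}  B5 = {1, 3, 6, 7}  B6 = {1, 3, 4, 7}
Tree: B1–B2, B2–B3, B3–B4, B4–B5, B5–B6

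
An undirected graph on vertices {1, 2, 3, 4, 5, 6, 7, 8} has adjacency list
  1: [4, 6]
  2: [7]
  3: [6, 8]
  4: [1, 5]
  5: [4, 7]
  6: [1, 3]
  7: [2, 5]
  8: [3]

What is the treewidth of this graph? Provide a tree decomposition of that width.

Treewidth 1.
Bags: B1 = {2, 7}  B2 = {5, 7}  B3 = {4, 5}  B4 = {1, 4}  B5 = {1, 6}  B6 = {3, 6}  B7 = {3, 8}
Tree: B1–B2, B2–B3, B3–B4, B4–B5, B5–B6, B6–B7

Every bag has size at most 2, so the width is 2 − 1 = 1 and tw(G) ≤ 1. G has an edge, so its treewidth is at least 1. Therefore the treewidth is 1.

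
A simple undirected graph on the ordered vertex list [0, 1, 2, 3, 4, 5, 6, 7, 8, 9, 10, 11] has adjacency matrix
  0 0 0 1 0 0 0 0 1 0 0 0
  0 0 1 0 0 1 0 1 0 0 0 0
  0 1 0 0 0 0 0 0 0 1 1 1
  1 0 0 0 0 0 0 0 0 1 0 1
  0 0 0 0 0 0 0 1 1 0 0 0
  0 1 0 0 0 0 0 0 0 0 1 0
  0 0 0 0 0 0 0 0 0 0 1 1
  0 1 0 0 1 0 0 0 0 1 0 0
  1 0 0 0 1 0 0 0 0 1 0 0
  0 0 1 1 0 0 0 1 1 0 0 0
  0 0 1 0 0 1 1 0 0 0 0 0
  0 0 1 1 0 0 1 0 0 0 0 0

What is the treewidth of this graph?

3

A width-3 tree decomposition is:
Bags: B1 = {5, 6, 10, 11}  B2 = {2, 5, 10, 11}  B3 = {1, 2, 5, 11}  B4 = {1, 2, 3, 11}  B5 = {1, 2, 3, 9}  B6 = {1, 3, 7, 9}  B7 = {0, 3, 7, 9}  B8 = {0, 7, 8, 9}  B9 = {0, 4, 7, 8}
Tree: B1–B2, B2–B3, B3–B4, B4–B5, B5–B6, B6–B7, B7–B8, B8–B9
Every bag has size at most 4, so the width is 4 − 1 = 3 and tw(G) ≤ 3. For the lower bound: the 4 vertex sets {5,6,10}, {11}, {2}, {1,3,7,9} are disjoint, each induces a connected subgraph, and every pair is joined by at least one edge of G. Contracting each set to a single vertex therefore yields K_{4} as a minor, and since treewidth is minor-monotone, tw(G) ≥ tw(K_{4}) = 3. Hence tw(G) = 3 exactly.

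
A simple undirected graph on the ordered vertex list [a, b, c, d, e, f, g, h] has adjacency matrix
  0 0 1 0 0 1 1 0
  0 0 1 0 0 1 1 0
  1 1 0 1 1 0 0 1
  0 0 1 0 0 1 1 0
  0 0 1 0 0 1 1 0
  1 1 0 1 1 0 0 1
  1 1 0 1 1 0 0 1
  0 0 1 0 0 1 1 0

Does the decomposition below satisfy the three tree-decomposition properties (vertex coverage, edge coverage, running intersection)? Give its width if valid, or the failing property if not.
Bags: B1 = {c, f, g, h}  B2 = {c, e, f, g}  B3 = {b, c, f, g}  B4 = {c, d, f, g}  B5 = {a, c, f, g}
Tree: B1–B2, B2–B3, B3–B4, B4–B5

Yes; width 3.

Vertex coverage: the bags together contain {a, b, c, d, e, f, g, h}, the full vertex set. Edge coverage: each edge of G has both endpoints in at least one bag. Running intersection: for every vertex, the bags containing it form a connected subtree. All three properties hold, so this is a valid tree decomposition of width max|bag| − 1 = 3, and hence tw(G) ≤ 3.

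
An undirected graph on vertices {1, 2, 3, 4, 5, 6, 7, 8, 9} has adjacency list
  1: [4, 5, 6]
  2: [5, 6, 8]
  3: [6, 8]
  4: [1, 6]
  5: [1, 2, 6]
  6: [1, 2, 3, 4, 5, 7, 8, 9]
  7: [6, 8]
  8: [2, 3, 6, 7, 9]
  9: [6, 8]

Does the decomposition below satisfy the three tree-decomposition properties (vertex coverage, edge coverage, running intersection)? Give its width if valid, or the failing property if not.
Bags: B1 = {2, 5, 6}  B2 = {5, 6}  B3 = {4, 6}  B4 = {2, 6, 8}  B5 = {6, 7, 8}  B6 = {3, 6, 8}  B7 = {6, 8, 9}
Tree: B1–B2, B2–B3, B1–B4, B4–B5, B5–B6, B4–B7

No — vertex 1 appears in no bag.

A tree decomposition must satisfy three properties: every vertex lies in some bag; for every edge, both endpoints lie together in some bag; and for every vertex, the bags containing it form a connected subtree. Here vertex 1 appears in no bag, so the decomposition is invalid.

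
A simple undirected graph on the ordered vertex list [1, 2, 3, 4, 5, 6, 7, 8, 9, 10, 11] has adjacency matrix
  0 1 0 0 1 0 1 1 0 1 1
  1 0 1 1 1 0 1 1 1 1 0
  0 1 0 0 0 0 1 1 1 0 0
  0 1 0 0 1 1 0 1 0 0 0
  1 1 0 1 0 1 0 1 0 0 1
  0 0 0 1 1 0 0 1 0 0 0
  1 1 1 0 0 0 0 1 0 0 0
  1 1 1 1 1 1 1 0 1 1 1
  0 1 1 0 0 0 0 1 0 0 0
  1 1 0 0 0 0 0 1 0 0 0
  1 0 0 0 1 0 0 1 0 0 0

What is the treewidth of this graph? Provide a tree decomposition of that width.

The largest bag has 4 vertices, giving width 3; this decomposition certifies tw(G) ≤ 3. On the other hand G contains the 4-clique {1, 2, 8, 10}. A clique must lie in a single bag of any decomposition, so no decomposition can have width below 3. Hence tw(G) = 3 exactly.

Treewidth 3.
One optimal decomposition is:
Bags: B1 = {4, 5, 6, 8}  B2 = {2, 4, 5, 8}  B3 = {1, 2, 5, 8}  B4 = {1, 2, 8, 10}  B5 = {1, 5, 8, 11}  B6 = {1, 2, 7, 8}  B7 = {2, 3, 7, 8}  B8 = {2, 3, 8, 9}
Tree: B1–B2, B2–B3, B3–B4, B3–B5, B4–B6, B6–B7, B7–B8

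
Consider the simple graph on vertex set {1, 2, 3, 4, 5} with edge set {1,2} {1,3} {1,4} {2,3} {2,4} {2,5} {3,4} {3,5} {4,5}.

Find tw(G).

3

A width-3 tree decomposition is:
Bags: B1 = {2, 3, 4, 5}  B2 = {1, 2, 3, 4}
Tree: B1–B2
Each bag holds 4 vertices, so the decomposition has width 3, which upper-bounds the treewidth. Conversely, {1, 2, 3, 4} is a clique of size 4, and the vertices of any clique must share a bag in every tree decomposition; so some bag has ≥ 4 vertices and tw(G) ≥ 3. Combining the bounds, tw(G) = 3.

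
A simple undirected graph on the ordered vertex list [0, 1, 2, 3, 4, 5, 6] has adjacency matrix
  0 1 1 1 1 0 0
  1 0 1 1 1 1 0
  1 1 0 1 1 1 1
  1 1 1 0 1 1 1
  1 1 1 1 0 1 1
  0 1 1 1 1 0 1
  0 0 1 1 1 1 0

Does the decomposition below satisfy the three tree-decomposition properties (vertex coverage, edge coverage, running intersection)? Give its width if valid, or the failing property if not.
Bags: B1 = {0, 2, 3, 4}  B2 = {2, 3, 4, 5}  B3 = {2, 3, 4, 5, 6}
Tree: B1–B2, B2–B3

A tree decomposition must satisfy three properties: every vertex lies in some bag; for every edge, both endpoints lie together in some bag; and for every vertex, the bags containing it form a connected subtree. Here vertex 1 appears in no bag, so the decomposition is invalid.

No — vertex 1 appears in no bag.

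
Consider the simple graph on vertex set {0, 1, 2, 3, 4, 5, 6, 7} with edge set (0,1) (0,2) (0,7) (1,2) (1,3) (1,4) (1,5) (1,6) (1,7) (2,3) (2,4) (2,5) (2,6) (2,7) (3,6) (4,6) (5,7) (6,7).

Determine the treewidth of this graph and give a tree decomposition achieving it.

Each bag holds 4 vertices, so the decomposition has width 3, which upper-bounds the treewidth. On the other hand G contains the 4-clique {0, 1, 2, 7}. A clique must lie in a single bag of any decomposition, so no decomposition can have width below 3. Combining the bounds, tw(G) = 3.

Treewidth 3.
One such decomposition:
Bags: B1 = {1, 2, 6, 7}  B2 = {1, 2, 3, 6}  B3 = {0, 1, 2, 7}  B4 = {1, 2, 5, 7}  B5 = {1, 2, 4, 6}
Tree: B1–B2, B1–B3, B1–B4, B1–B5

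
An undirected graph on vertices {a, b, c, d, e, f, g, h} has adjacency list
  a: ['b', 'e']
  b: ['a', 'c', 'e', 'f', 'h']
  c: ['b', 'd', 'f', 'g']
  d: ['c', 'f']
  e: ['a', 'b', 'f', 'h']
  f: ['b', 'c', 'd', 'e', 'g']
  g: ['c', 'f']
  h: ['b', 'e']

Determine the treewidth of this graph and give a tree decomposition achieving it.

The largest bag has 3 vertices, giving width 2; this decomposition certifies tw(G) ≤ 2. On the other hand G contains the 3-clique {a, b, e}. A clique must lie in a single bag of any decomposition, so no decomposition can have width below 2. Combining the bounds, tw(G) = 2.

Treewidth 2.
Bags: B1 = {b, c, f}  B2 = {b, e, f}  B3 = {b, e, h}  B4 = {c, f, g}  B5 = {a, b, e}  B6 = {c, d, f}
Tree: B1–B2, B2–B3, B1–B4, B3–B5, B1–B6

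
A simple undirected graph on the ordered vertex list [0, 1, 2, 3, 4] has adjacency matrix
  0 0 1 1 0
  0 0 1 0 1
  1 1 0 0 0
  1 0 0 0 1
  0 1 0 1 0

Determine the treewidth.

2

A width-2 tree decomposition is:
Bags: B1 = {1, 3, 4}  B2 = {1, 2, 3}  B3 = {0, 2, 3}
Tree: B1–B2, B2–B3
The largest bag has 3 vertices, giving width 2; this decomposition certifies tw(G) ≤ 2. The edges 3–4–1–2–0–3 form a cycle, so G is not a tree and its treewidth is at least 2. Combining the bounds, tw(G) = 2.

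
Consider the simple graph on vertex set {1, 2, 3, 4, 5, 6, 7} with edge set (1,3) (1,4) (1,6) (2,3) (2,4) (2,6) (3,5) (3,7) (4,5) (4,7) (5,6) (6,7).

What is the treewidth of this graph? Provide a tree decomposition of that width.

Treewidth 3.
One optimal decomposition is:
Bags: B1 = {3, 4, 5, 6}  B2 = {1, 3, 4, 6}  B3 = {2, 3, 4, 6}  B4 = {3, 4, 6, 7}
Tree: B1–B2, B2–B3, B3–B4

Each bag holds 4 vertices, so the decomposition has width 3, which upper-bounds the treewidth. For the lower bound: the 4 vertex sets {3,5}, {1,6}, {4}, {2} are disjoint, each induces a connected subgraph, and every pair is joined by at least one edge of G. Contracting each set to a single vertex therefore yields K_{4} as a minor, and since treewidth is minor-monotone, tw(G) ≥ tw(K_{4}) = 3. Therefore the treewidth is 3.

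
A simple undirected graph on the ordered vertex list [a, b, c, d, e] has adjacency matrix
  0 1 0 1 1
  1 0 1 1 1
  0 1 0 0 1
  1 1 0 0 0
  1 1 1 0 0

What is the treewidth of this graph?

2

A width-2 tree decomposition is:
Bags: B1 = {a, b, d}  B2 = {a, b, e}  B3 = {b, c, e}
Tree: B1–B2, B2–B3
The largest bag has 3 vertices, giving width 2; this decomposition certifies tw(G) ≤ 2. For the lower bound, the 3 vertices {a, b, d} are pairwise adjacent, and any tree decomposition puts a clique entirely inside one bag — forcing width ≥ 2. The upper and lower bounds meet at 2, so that is the treewidth.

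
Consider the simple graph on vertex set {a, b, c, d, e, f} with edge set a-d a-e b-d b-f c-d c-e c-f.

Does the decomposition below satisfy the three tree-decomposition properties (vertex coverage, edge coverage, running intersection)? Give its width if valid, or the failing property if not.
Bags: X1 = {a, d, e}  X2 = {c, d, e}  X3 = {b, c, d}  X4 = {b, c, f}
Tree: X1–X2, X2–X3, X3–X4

Every vertex of G appears in some bag (union = {a, b, c, d, e, f}); every edge is covered by a bag; and for each vertex v the set of bags containing v is connected in the bag tree. The decomposition is therefore valid. The largest bag has 3 vertices, so the width is 2.

Yes; width 2.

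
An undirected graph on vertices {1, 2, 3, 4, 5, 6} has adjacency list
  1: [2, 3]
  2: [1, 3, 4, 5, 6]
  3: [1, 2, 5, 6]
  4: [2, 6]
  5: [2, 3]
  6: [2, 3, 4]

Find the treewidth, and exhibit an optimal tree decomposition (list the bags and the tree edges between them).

Each bag holds 3 vertices, so the decomposition has width 2, which upper-bounds the treewidth. On the other hand G contains the 3-clique {1, 2, 3}. A clique must lie in a single bag of any decomposition, so no decomposition can have width below 2. Hence tw(G) = 2 exactly.

Treewidth 2.
One optimal decomposition is:
Bags: B1 = {2, 3, 6}  B2 = {1, 2, 3}  B3 = {2, 4, 6}  B4 = {2, 3, 5}
Tree: B1–B2, B1–B3, B2–B4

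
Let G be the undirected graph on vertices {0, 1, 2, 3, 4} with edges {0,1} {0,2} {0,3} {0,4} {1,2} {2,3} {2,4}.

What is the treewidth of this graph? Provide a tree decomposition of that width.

Treewidth 2.
Bags: B1 = {0, 2, 3}  B2 = {0, 1, 2}  B3 = {0, 2, 4}
Tree: B1–B2, B2–B3

Each bag holds 3 vertices, so the decomposition has width 2, which upper-bounds the treewidth. For the lower bound, the 3 vertices {0, 1, 2} are pairwise adjacent, and any tree decomposition puts a clique entirely inside one bag — forcing width ≥ 2. The upper and lower bounds meet at 2, so that is the treewidth.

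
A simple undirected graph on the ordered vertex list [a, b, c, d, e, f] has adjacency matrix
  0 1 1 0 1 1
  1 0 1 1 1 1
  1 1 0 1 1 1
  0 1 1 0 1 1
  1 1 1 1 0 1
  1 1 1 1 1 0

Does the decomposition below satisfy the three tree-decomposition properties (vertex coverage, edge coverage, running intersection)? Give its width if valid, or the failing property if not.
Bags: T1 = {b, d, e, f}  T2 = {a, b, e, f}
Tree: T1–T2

No — vertex c appears in no bag.

A tree decomposition must satisfy three properties: every vertex lies in some bag; for every edge, both endpoints lie together in some bag; and for every vertex, the bags containing it form a connected subtree. Here vertex c appears in no bag, so the decomposition is invalid.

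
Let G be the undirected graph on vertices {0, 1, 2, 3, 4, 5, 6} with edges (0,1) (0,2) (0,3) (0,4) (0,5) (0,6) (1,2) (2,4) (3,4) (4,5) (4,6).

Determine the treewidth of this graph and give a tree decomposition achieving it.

The largest bag has 3 vertices, giving width 2; this decomposition certifies tw(G) ≤ 2. For the lower bound, the 3 vertices {0, 1, 2} are pairwise adjacent, and any tree decomposition puts a clique entirely inside one bag — forcing width ≥ 2. Hence tw(G) = 2 exactly.

Treewidth 2.
One such decomposition:
Bags: B1 = {0, 4, 6}  B2 = {0, 2, 4}  B3 = {0, 4, 5}  B4 = {0, 3, 4}  B5 = {0, 1, 2}
Tree: B1–B2, B2–B3, B3–B4, B2–B5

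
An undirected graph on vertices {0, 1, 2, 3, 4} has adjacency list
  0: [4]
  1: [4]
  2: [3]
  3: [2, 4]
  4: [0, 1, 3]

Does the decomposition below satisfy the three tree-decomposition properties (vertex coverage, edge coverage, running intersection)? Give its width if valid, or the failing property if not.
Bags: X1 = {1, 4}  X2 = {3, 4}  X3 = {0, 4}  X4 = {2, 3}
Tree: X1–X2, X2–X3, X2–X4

Vertex coverage: the bags together contain {0, 1, 2, 3, 4}, the full vertex set. Edge coverage: each edge of G has both endpoints in at least one bag. Running intersection: for every vertex, the bags containing it form a connected subtree. All three properties hold, so this is a valid tree decomposition of width max|bag| − 1 = 1, and hence tw(G) ≤ 1.

Yes; width 1.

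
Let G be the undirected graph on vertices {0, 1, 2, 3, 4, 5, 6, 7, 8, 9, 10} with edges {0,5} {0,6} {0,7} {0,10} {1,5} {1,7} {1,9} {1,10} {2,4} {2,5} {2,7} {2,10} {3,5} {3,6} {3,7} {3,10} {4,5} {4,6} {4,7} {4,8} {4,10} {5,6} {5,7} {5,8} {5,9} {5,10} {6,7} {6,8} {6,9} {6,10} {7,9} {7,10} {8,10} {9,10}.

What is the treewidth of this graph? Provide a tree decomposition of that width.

Treewidth 4.
Bags: B1 = {3, 5, 6, 7, 10}  B2 = {4, 5, 6, 7, 10}  B3 = {2, 4, 5, 7, 10}  B4 = {4, 5, 6, 8, 10}  B5 = {5, 6, 7, 9, 10}  B6 = {0, 5, 6, 7, 10}  B7 = {1, 5, 7, 9, 10}
Tree: B1–B2, B2–B3, B2–B4, B1–B5, B1–B6, B5–B7

The largest bag has 5 vertices, giving width 4; this decomposition certifies tw(G) ≤ 4. On the other hand G contains the 5-clique {4, 5, 6, 8, 10}. A clique must lie in a single bag of any decomposition, so no decomposition can have width below 4. Hence tw(G) = 4 exactly.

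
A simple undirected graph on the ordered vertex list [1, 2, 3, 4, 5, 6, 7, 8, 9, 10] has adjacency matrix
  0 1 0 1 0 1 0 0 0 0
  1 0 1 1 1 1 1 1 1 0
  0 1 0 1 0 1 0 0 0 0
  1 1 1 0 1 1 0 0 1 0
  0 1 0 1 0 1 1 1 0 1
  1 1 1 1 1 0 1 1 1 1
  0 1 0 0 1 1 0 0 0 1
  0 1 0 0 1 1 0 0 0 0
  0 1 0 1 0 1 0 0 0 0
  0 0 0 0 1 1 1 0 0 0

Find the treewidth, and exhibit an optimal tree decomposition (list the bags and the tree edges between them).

The largest bag has 4 vertices, giving width 3; this decomposition certifies tw(G) ≤ 3. On the other hand G contains the 4-clique {2, 5, 6, 8}. A clique must lie in a single bag of any decomposition, so no decomposition can have width below 3. Hence tw(G) = 3 exactly.

Treewidth 3.
One optimal decomposition is:
Bags: B1 = {5, 6, 7, 10}  B2 = {2, 5, 6, 7}  B3 = {2, 4, 5, 6}  B4 = {2, 5, 6, 8}  B5 = {2, 4, 6, 9}  B6 = {2, 3, 4, 6}  B7 = {1, 2, 4, 6}
Tree: B1–B2, B2–B3, B3–B4, B3–B5, B3–B6, B5–B7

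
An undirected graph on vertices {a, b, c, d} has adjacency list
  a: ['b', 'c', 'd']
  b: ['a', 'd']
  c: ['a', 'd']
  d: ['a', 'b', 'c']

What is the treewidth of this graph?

2

A width-2 tree decomposition is:
Bags: B1 = {a, c, d}  B2 = {a, b, d}
Tree: B1–B2
Each bag holds 3 vertices, so the decomposition has width 2, which upper-bounds the treewidth. For the lower bound, the 3 vertices {a, c, d} are pairwise adjacent, and any tree decomposition puts a clique entirely inside one bag — forcing width ≥ 2. Hence tw(G) = 2 exactly.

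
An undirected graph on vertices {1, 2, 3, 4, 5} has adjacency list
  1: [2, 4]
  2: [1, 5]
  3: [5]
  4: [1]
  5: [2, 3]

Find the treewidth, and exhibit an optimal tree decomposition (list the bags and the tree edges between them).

Treewidth 1.
Bags: B1 = {1, 2}  B2 = {1, 4}  B3 = {2, 5}  B4 = {3, 5}
Tree: B1–B2, B1–B3, B3–B4

The largest bag has 2 vertices, giving width 1; this decomposition certifies tw(G) ≤ 1. Any graph with an edge has treewidth ≥ 1, and G has the edge 2–1. The upper and lower bounds meet at 1, so that is the treewidth.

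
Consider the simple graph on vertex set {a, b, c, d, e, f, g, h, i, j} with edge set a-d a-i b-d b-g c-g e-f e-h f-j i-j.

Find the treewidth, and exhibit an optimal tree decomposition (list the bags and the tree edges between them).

Treewidth 1.
One optimal decomposition is:
Bags: B1 = {c, g}  B2 = {b, g}  B3 = {b, d}  B4 = {a, d}  B5 = {a, i}  B6 = {i, j}  B7 = {f, j}  B8 = {e, f}  B9 = {e, h}
Tree: B1–B2, B2–B3, B3–B4, B4–B5, B5–B6, B6–B7, B7–B8, B8–B9

The largest bag has 2 vertices, giving width 1; this decomposition certifies tw(G) ≤ 1. G has an edge, so its treewidth is at least 1. Combining the bounds, tw(G) = 1.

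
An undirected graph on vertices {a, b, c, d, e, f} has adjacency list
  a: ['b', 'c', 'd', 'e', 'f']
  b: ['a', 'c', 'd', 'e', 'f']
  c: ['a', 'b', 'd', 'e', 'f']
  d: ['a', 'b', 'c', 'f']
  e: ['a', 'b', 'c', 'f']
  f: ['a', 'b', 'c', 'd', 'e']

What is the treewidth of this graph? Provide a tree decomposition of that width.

Treewidth 4.
One such decomposition:
Bags: B1 = {a, b, c, e, f}  B2 = {a, b, c, d, f}
Tree: B1–B2

Every bag has size at most 5, so the width is 5 − 1 = 4 and tw(G) ≤ 4. Conversely, {a, b, c, d, f} is a clique of size 5, and the vertices of any clique must share a bag in every tree decomposition; so some bag has ≥ 5 vertices and tw(G) ≥ 4. The upper and lower bounds meet at 4, so that is the treewidth.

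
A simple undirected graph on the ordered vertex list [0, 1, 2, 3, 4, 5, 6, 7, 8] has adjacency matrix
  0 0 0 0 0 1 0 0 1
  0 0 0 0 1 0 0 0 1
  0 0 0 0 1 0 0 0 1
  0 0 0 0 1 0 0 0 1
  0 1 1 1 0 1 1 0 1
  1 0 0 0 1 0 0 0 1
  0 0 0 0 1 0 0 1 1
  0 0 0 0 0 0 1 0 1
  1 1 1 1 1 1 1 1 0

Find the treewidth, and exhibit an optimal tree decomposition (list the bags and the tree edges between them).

Each bag holds 3 vertices, so the decomposition has width 2, which upper-bounds the treewidth. Conversely, {0, 5, 8} is a clique of size 3, and the vertices of any clique must share a bag in every tree decomposition; so some bag has ≥ 3 vertices and tw(G) ≥ 2. Therefore the treewidth is 2.

Treewidth 2.
One such decomposition:
Bags: B1 = {4, 5, 8}  B2 = {2, 4, 8}  B3 = {1, 4, 8}  B4 = {4, 6, 8}  B5 = {0, 5, 8}  B6 = {6, 7, 8}  B7 = {3, 4, 8}
Tree: B1–B2, B1–B3, B3–B4, B1–B5, B4–B6, B1–B7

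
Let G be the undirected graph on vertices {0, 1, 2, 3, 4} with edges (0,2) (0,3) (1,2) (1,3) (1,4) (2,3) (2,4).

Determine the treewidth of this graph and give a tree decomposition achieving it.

The largest bag has 3 vertices, giving width 2; this decomposition certifies tw(G) ≤ 2. For the lower bound, the 3 vertices {0, 2, 3} are pairwise adjacent, and any tree decomposition puts a clique entirely inside one bag — forcing width ≥ 2. The upper and lower bounds meet at 2, so that is the treewidth.

Treewidth 2.
Bags: B1 = {1, 2, 3}  B2 = {0, 2, 3}  B3 = {1, 2, 4}
Tree: B1–B2, B1–B3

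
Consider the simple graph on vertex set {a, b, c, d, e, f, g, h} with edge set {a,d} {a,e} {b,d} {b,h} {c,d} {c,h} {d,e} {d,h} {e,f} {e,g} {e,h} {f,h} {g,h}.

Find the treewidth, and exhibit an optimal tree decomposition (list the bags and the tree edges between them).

Treewidth 2.
Bags: B1 = {c, d, h}  B2 = {d, e, h}  B3 = {a, d, e}  B4 = {b, d, h}  B5 = {e, f, h}  B6 = {e, g, h}
Tree: B1–B2, B2–B3, B1–B4, B2–B5, B5–B6

Every bag has size at most 3, so the width is 3 − 1 = 2 and tw(G) ≤ 2. On the other hand G contains the 3-clique {d, e, h}. A clique must lie in a single bag of any decomposition, so no decomposition can have width below 2. Hence tw(G) = 2 exactly.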